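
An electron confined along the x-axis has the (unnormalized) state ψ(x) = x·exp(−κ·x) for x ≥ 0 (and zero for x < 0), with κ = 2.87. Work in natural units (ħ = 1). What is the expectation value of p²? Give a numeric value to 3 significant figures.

8.24

p² ψ = −ħ² d²ψ/dx²; ⟨p²⟩ = −ħ² ∫ ψ*·ψ'' dx / ∫|ψ|² dx.
Differentiate x·exp(−κ·x) with the product rule; every integrand then reduces to terms xʲ·e^(−2κx) on [0, ∞), with ∫₀^∞ xʲ·e^(−2κx) dx = j!/(2κ)^(j+1).
State is unnormalized: ∫|ψ|² dx = 0.010575, and ∫ψ*·(−ħ² ψ'') dx = 0.087108, so ⟨p²⟩ = 0.087108 / 0.010575.
⟨p²⟩ = 8.2369.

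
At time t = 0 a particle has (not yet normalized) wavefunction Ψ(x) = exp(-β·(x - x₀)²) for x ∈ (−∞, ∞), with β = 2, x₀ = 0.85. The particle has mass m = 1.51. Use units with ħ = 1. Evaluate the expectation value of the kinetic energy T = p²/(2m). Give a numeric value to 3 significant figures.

0.662

T = −(ħ²/2m) d²/dx², so ⟨T⟩ = −(ħ²/2m) ∫ Ψ*·Ψ'' dx / ∫|Ψ|² dx; with m = 1.51.
Gaussian moments (u = x − x₀): ∫u^(2j)·e^(−2βu²) du = (2j−1)!!/(4β)^j · √(π/(2β)), odd powers integrate to 0; here √(π/(2β)) = 0.88623. Derivatives: d/dx e^(−βu²) = −2βu·e^(−βu²), d²/dx² e^(−βu²) = (4β²u² − 2β)·e^(−βu²).
State is unnormalized: ∫|Ψ|² dx = 0.88623, and ∫Ψ*·(−ħ²/2m · Ψ'') dx = 0.58691, so ⟨T⟩ = 0.58691 / 0.88623.
⟨T⟩ = 0.66225.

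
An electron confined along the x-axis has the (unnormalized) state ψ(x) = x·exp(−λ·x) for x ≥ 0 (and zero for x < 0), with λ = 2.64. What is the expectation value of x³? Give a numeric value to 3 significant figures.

⟨x³⟩ = ∫ x³·|ψ|² dx / ∫|ψ|² dx (integrals over the domain).
Every integrand reduces to terms xʲ·e^(−2λx) on [0, ∞); use ∫₀^∞ xʲ·e^(−2λx) dx = j!/(2λ)^(j+1).
State is unnormalized: ∫|ψ|² dx = 0.013587, and ∫ψ*·x³·ψ dx = 0.0055383, so ⟨x³⟩ = 0.0055383 / 0.013587.
⟨x³⟩ = 0.40761.

0.408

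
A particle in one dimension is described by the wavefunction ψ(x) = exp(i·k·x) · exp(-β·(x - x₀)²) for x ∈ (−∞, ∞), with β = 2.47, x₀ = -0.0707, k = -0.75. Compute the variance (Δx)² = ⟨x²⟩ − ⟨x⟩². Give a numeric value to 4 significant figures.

0.1012

Compute ⟨x⟩ and ⟨x²⟩ separately, then (Δx)² = ⟨x²⟩ − ⟨x⟩².
Gaussian moments (u = x − x₀): ∫u^(2j)·e^(−2βu²) du = (2j−1)!!/(4β)^j · √(π/(2β)), odd powers integrate to 0; here √(π/(2β)) = 0.79746.
Normalization: ∫|ψ|² dx = 0.79746.
⟨x⟩ = -0.070700 and ⟨x²⟩ = 0.10621.
(Δx)² = 0.10621 − (-0.070700)² = 0.10121.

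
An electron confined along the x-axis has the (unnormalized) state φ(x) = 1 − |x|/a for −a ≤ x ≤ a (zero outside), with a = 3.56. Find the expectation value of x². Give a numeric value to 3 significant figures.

1.27

⟨x²⟩ = ∫ x²·|φ|² dx / ∫|φ|² dx (integrals over the domain).
φ is even, so ∫ over [−a, a] = 2∫₀ᵃ with φ = 1 − x/a there: ∫₀ᵃ (1 − x/a)² dx = a/3, ∫₀ᵃ x²(1 − x/a)² dx = a³/30, ∫₀ᵃ x⁴(1 − x/a)² dx = a⁵/105.
State is unnormalized: ∫|φ|² dx = 2.3733, and ∫φ*·x²·φ dx = 3.0079, so ⟨x²⟩ = 3.0079 / 2.3733.
⟨x²⟩ = 1.2674.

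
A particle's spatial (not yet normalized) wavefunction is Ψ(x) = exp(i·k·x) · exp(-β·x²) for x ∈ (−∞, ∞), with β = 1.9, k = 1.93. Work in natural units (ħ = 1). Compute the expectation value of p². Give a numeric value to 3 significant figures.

p² Ψ = −ħ² d²Ψ/dx²; ⟨p²⟩ = −ħ² ∫ Ψ*·Ψ'' dx / ∫|Ψ|² dx.
Gaussian moments: ∫x^(2j)·e^(−2βx²) dx = (2j−1)!!/(4β)^j · √(π/(2β)), odd powers integrate to 0; here √(π/(2β)) = 0.90925. Derivatives: Ψ′ = (ik − 2βx)·Ψ, Ψ″ = ((ik − 2βx)² − 2β)·Ψ; the odd-in-x pieces drop out.
State is unnormalized: ∫|Ψ|² dx = 0.90925, and ∫Ψ*·(−ħ² Ψ'') dx = 5.1144, so ⟨p²⟩ = 5.1144 / 0.90925.
⟨p²⟩ = 5.6249.

5.62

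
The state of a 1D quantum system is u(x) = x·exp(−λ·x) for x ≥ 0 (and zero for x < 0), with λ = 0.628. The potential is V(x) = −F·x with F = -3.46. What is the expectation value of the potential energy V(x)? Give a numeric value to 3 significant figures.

⟨V⟩ = ∫ V(x)·|u|² dx / ∫|u|² dx.
Every integrand reduces to terms xʲ·e^(−2λx) on [0, ∞); use ∫₀^∞ xʲ·e^(−2λx) dx = j!/(2λ)^(j+1).
State is unnormalized: ∫|u|² dx = 1.0094, and ∫u*·V(x)·u dx = 8.3420, so ⟨V⟩ = 8.3420 / 1.0094.
⟨V⟩ = 8.2643.

8.26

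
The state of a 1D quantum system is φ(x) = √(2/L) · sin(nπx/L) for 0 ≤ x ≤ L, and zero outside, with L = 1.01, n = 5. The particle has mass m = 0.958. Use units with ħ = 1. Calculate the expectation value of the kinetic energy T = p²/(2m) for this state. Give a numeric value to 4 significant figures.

126.2

T = −(ħ²/2m) d²/dx², so ⟨T⟩ = −(ħ²/2m) ∫ φ*·φ'' dx; with m = 0.958.
d/dx sin(nπx/L) = (nπ/L)·cos(nπx/L) and d²/dx² sin(nπx/L) = −(nπ/L)²·sin(nπx/L); on 0 ≤ x ≤ L, ∫sin²(nπx/L) dx = L/2 and ∫sin(nπx/L)·cos(nπx/L) dx = 0.
⟨T⟩ = 126.24.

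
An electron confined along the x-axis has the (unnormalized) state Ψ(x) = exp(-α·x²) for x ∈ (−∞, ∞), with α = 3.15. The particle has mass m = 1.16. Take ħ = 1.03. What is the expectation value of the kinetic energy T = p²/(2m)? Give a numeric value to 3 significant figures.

1.44

T = −(ħ²/2m) d²/dx², so ⟨T⟩ = −(ħ²/2m) ∫ Ψ*·Ψ'' dx / ∫|Ψ|² dx; with m = 1.16.
Gaussian moments: ∫x^(2j)·e^(−2αx²) dx = (2j−1)!!/(4α)^j · √(π/(2α)), odd powers integrate to 0; here √(π/(2α)) = 0.70616. Derivatives: d/dx e^(−αx²) = −2αx·e^(−αx²), d²/dx² e^(−αx²) = (4α²x² − 2α)·e^(−αx²).
State is unnormalized: ∫|Ψ|² dx = 0.70616, and ∫Ψ*·(−ħ²/2m · Ψ'') dx = 1.0172, so ⟨T⟩ = 1.0172 / 0.70616.
⟨T⟩ = 1.4404.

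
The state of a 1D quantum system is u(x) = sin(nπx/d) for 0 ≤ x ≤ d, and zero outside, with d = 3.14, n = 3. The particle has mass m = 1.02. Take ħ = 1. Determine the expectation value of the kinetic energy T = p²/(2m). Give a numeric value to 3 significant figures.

T = −(ħ²/2m) d²/dx², so ⟨T⟩ = −(ħ²/2m) ∫ u*·u'' dx / ∫|u|² dx; with m = 1.02.
d/dx sin(nπx/d) = (nπ/d)·cos(nπx/d) and d²/dx² sin(nπx/d) = −(nπ/d)²·sin(nπx/d); on 0 ≤ x ≤ d, ∫sin²(nπx/d) dx = d/2 and ∫sin(nπx/d)·cos(nπx/d) dx = 0.
State is unnormalized: ∫|u|² dx = 1.5700, and ∫u*·(−ħ²/2m · u'') dx = 6.9335, so ⟨T⟩ = 6.9335 / 1.5700.
⟨T⟩ = 4.4162.

4.42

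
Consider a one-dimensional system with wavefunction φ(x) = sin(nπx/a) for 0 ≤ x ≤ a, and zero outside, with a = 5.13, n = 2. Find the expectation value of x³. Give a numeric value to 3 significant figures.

⟨x³⟩ = ∫ x³·|φ|² dx / ∫|φ|² dx (integrals over the domain).
With sin²θ = (1 − cos2θ)/2 on 0 ≤ x ≤ a: ∫sin²(nπx/a) dx = a/2, ∫x·sin²(nπx/a) dx = a²/4, ∫x²·sin²(nπx/a) dx = a³·(1/6 − 1/(4n²π²)); higher powers xᵏ the same way, integrating xᵏ·cos(2nπx/a) by parts.
State is unnormalized: ∫|φ|² dx = 2.5650, and ∫φ*·x³·φ dx = 79.994, so ⟨x³⟩ = 79.994 / 2.5650.
⟨x³⟩ = 31.187.

31.2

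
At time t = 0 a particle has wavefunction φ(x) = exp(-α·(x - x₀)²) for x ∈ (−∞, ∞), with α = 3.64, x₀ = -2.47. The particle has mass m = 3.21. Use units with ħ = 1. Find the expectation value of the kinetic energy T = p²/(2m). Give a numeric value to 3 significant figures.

0.567

T = −(ħ²/2m) d²/dx², so ⟨T⟩ = −(ħ²/2m) ∫ φ*·φ'' dx / ∫|φ|² dx; with m = 3.21.
Gaussian moments (u = x − x₀): ∫u^(2j)·e^(−2αu²) du = (2j−1)!!/(4α)^j · √(π/(2α)), odd powers integrate to 0; here √(π/(2α)) = 0.65692. Derivatives: d/dx e^(−αu²) = −2αu·e^(−αu²), d²/dx² e^(−αu²) = (4α²u² − 2α)·e^(−αu²).
State is unnormalized: ∫|φ|² dx = 0.65692, and ∫φ*·(−ħ²/2m · φ'') dx = 0.37246, so ⟨T⟩ = 0.37246 / 0.65692.
⟨T⟩ = 0.56698.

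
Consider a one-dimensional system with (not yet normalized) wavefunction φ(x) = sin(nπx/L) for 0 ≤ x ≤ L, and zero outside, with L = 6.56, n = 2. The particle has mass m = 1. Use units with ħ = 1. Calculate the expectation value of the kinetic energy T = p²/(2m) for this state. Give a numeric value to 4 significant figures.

T = −(ħ²/2m) d²/dx², so ⟨T⟩ = −(ħ²/2m) ∫ φ*·φ'' dx / ∫|φ|² dx; with m = 1.
d/dx sin(nπx/L) = (nπ/L)·cos(nπx/L) and d²/dx² sin(nπx/L) = −(nπ/L)²·sin(nπx/L); on 0 ≤ x ≤ L, ∫sin²(nπx/L) dx = L/2 and ∫sin(nπx/L)·cos(nπx/L) dx = 0.
State is unnormalized: ∫|φ|² dx = 3.2800, and ∫φ*·(−ħ²/2m · φ'') dx = 1.5045, so ⟨T⟩ = 1.5045 / 3.2800.
⟨T⟩ = 0.45869.

0.4587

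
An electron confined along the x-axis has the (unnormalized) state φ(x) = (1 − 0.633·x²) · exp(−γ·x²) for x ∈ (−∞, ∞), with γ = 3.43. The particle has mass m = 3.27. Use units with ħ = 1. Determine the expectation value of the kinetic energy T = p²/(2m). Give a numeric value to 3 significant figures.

T = −(ħ²/2m) d²/dx², so ⟨T⟩ = −(ħ²/2m) ∫ φ*·φ'' dx / ∫|φ|² dx; with m = 3.27.
Expand each integrand as polynomial × e^(−2γx²) and use ∫x^(2j)·e^(−2γx²) dx = (2j−1)!!/(4γ)^j · √(π/(2γ)), odd powers → 0; here √(π/(2γ)) = 0.67673. Differentiate with the product rule, d/dx e^(−γx²) = −2γx·e^(−γx²).
State is unnormalized: ∫|φ|² dx = 0.61860, and ∫φ*·(−ħ²/2m · φ'') dx = 0.39296, so ⟨T⟩ = 0.39296 / 0.61860.
⟨T⟩ = 0.63523.

0.635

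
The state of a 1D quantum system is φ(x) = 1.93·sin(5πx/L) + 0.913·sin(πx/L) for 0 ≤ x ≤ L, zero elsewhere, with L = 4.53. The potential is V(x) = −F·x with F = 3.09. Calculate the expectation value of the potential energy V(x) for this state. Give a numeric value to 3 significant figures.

-7.00

⟨V⟩ = ∫ V(x)·|φ|² dx / ∫|φ|² dx.
On 0 ≤ x ≤ L (j ≠ l): ∫sin²(jπx/L) dx = L/2, ∫sin(jπx/L)·sin(lπx/L) dx = 0; diagonal moments ∫x·sin²(jπx/L) dx = L²/4, ∫x²·sin²(jπx/L) dx = L³·(1/6 − 1/(4j²π²)); cross terms ∫x·sin(jπx/L)·sin(lπx/L) dx = 0 for j + l even and −4jlL²/(π²(j² − l²)²) for j + l odd, ∫x²·sin(jπx/L)·sin(lπx/L) dx = (−1)^(j+l)·4jlL³/(π²(j² − l²)²); higher powers the same way via product-to-sum and parts.
State is unnormalized: ∫|φ|² dx = 10.325, and ∫φ*·V(x)·φ dx = -72.263, so ⟨V⟩ = -72.263 / 10.325.
⟨V⟩ = -6.9989.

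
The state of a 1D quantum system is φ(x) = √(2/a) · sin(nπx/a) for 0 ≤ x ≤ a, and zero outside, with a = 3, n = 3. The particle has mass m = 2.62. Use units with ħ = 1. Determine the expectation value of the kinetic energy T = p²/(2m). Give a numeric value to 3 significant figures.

1.88

T = −(ħ²/2m) d²/dx², so ⟨T⟩ = −(ħ²/2m) ∫ φ*·φ'' dx; with m = 2.62.
d/dx sin(nπx/a) = (nπ/a)·cos(nπx/a) and d²/dx² sin(nπx/a) = −(nπ/a)²·sin(nπx/a); on 0 ≤ x ≤ a, ∫sin²(nπx/a) dx = a/2 and ∫sin(nπx/a)·cos(nπx/a) dx = 0.
⟨T⟩ = 1.8835.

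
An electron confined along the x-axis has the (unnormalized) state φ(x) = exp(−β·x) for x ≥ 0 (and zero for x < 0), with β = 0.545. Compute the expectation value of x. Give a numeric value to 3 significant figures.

⟨x⟩ = ∫ x·|φ|² dx / ∫|φ|² dx (integrals over the domain).
Every integrand reduces to terms xʲ·e^(−2βx) on [0, ∞); use ∫₀^∞ xʲ·e^(−2βx) dx = j!/(2β)^(j+1).
State is unnormalized: ∫|φ|² dx = 0.91743, and ∫φ*·x·φ dx = 0.84168, so ⟨x⟩ = 0.84168 / 0.91743.
⟨x⟩ = 0.91743.

0.917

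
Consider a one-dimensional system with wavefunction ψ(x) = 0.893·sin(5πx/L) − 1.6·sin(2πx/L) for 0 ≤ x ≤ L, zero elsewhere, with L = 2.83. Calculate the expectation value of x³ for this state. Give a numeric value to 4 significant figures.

⟨x³⟩ = ∫ x³·|ψ|² dx / ∫|ψ|² dx (integrals over the domain).
On 0 ≤ x ≤ L (j ≠ l): ∫sin²(jπx/L) dx = L/2, ∫sin(jπx/L)·sin(lπx/L) dx = 0; diagonal moments ∫x·sin²(jπx/L) dx = L²/4, ∫x²·sin²(jπx/L) dx = L³·(1/6 − 1/(4j²π²)); cross terms ∫x·sin(jπx/L)·sin(lπx/L) dx = 0 for j + l even and −4jlL²/(π²(j² − l²)²) for j + l odd, ∫x²·sin(jπx/L)·sin(lπx/L) dx = (−1)^(j+l)·4jlL³/(π²(j² − l²)²); higher powers the same way via product-to-sum and parts.
State is unnormalized: ∫|ψ|² dx = 4.7508, and ∫ψ*·x³·ψ dx = 27.674, so ⟨x³⟩ = 27.674 / 4.7508.
⟨x³⟩ = 5.8251.

5.825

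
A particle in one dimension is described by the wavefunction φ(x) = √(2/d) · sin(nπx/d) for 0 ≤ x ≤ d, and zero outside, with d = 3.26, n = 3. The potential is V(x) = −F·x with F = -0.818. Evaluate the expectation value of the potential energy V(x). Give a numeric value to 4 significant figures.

1.333

⟨V⟩ = ∫ V(x)·|φ|² dx.
With sin²θ = (1 − cos2θ)/2 on 0 ≤ x ≤ d: ∫sin²(nπx/d) dx = d/2, ∫x·sin²(nπx/d) dx = d²/4, ∫x²·sin²(nπx/d) dx = d³·(1/6 − 1/(4n²π²)); higher powers xᵏ the same way, integrating xᵏ·cos(2nπx/d) by parts.
⟨V⟩ = 1.3333.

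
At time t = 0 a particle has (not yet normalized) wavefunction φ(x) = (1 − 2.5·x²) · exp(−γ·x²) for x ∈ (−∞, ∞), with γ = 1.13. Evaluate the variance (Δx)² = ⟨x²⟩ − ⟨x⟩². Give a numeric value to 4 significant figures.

0.6189

Compute ⟨x⟩ and ⟨x²⟩ separately, then (Δx)² = ⟨x²⟩ − ⟨x⟩².
Expand each integrand as polynomial × e^(−2γx²) and use ∫x^(2j)·e^(−2γx²) dx = (2j−1)!!/(4γ)^j · √(π/(2γ)), odd powers → 0; here √(π/(2γ)) = 1.1790.
Normalization: ∫|φ|² dx = 0.95684.
⟨x⟩ = 0.0000 and ⟨x²⟩ = 0.61887.
(Δx)² = 0.61887 − (0.0000)² = 0.61887.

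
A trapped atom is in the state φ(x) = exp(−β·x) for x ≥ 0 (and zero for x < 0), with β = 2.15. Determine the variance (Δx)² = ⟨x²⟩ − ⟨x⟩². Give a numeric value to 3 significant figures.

0.0541

Compute ⟨x⟩ and ⟨x²⟩ separately, then (Δx)² = ⟨x²⟩ − ⟨x⟩².
Every integrand reduces to terms xʲ·e^(−2βx) on [0, ∞); use ∫₀^∞ xʲ·e^(−2βx) dx = j!/(2β)^(j+1).
Normalization: ∫|φ|² dx = 0.23256.
⟨x⟩ = 0.23256 and ⟨x²⟩ = 0.10817.
(Δx)² = 0.10817 − (0.23256)² = 0.054083.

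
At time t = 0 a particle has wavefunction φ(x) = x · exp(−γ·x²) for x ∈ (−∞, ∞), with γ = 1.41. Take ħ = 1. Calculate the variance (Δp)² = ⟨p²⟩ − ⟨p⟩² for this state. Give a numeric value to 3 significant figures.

4.23

Compute ⟨p⟩ and ⟨p²⟩ separately; (Δp)² = ⟨p²⟩ − ⟨p⟩².
Expand each integrand as polynomial × e^(−2γx²) and use ∫x^(2j)·e^(−2γx²) dx = (2j−1)!!/(4γ)^j · √(π/(2γ)), odd powers → 0; here √(π/(2γ)) = 1.0555. Differentiate with the product rule, d/dx e^(−γx²) = −2γx·e^(−γx²).
Normalization: ∫|φ|² dx = 0.18714.
⟨p⟩ = 0.0000 and ⟨p²⟩ = 4.2300.
(Δp)² = 4.2300 − (0.0000)² = 4.2300.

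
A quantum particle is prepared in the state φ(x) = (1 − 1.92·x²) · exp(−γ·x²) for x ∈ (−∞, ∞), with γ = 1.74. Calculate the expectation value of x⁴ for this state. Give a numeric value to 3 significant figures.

0.0828

⟨x⁴⟩ = ∫ x⁴·|φ|² dx / ∫|φ|² dx (integrals over the domain).
Expand each integrand as polynomial × e^(−2γx²) and use ∫x^(2j)·e^(−2γx²) dx = (2j−1)!!/(4γ)^j · √(π/(2γ)), odd powers → 0; here √(π/(2γ)) = 0.95013.
State is unnormalized: ∫|φ|² dx = 0.64284, and ∫φ*·x⁴·φ dx = 0.053245, so ⟨x⁴⟩ = 0.053245 / 0.64284.
⟨x⁴⟩ = 0.082828.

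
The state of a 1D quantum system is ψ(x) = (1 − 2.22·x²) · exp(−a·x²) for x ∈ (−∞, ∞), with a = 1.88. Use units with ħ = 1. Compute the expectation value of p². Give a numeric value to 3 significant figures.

p² ψ = −ħ² d²ψ/dx²; ⟨p²⟩ = −ħ² ∫ ψ*·ψ'' dx / ∫|ψ|² dx.
Expand each integrand as polynomial × e^(−2ax²) and use ∫x^(2j)·e^(−2ax²) dx = (2j−1)!!/(4a)^j · √(π/(2a)), odd powers → 0; here √(π/(2a)) = 0.91407. Differentiate with the product rule, d/dx e^(−ax²) = −2ax·e^(−ax²).
State is unnormalized: ∫|ψ|² dx = 0.61337, and ∫ψ*·(−ħ² ψ'') dx = 3.7814, so ⟨p²⟩ = 3.7814 / 0.61337.
⟨p²⟩ = 6.1650.

6.17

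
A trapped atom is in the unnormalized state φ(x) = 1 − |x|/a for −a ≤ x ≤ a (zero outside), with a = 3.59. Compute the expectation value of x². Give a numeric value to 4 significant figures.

⟨x²⟩ = ∫ x²·|φ|² dx / ∫|φ|² dx (integrals over the domain).
φ is even, so ∫ over [−a, a] = 2∫₀ᵃ with φ = 1 − x/a there: ∫₀ᵃ (1 − x/a)² dx = a/3, ∫₀ᵃ x²(1 − x/a)² dx = a³/30, ∫₀ᵃ x⁴(1 − x/a)² dx = a⁵/105.
State is unnormalized: ∫|φ|² dx = 2.3933, and ∫φ*·x²·φ dx = 3.0846, so ⟨x²⟩ = 3.0846 / 2.3933.
⟨x²⟩ = 1.2888.

1.289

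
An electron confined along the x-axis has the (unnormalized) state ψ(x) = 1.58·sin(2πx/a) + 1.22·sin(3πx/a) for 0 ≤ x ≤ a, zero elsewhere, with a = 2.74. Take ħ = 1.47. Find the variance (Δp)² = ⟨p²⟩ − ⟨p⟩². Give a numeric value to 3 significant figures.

Compute ⟨p⟩ and ⟨p²⟩ separately; (Δp)² = ⟨p²⟩ − ⟨p⟩².
d²/dx² sin(jπx/a) = −(jπ/a)²·sin(jπx/a); on 0 ≤ x ≤ a, ∫sin²(jπx/a) dx = a/2 and ∫sin(jπx/a)·sin(lπx/a) dx = 0 for j ≠ l, so only diagonal terms survive in ∫|ψ|² and ∫ψ·ψ″; ∫ψ·ψ′ dx = [ψ²/2] between the walls = 0.
Normalization: ∫|ψ|² dx = 5.4592.
⟨p⟩ = 0.0000 and ⟨p²⟩ = 16.668.
(Δp)² = 16.668 − (0.0000)² = 16.668.

16.7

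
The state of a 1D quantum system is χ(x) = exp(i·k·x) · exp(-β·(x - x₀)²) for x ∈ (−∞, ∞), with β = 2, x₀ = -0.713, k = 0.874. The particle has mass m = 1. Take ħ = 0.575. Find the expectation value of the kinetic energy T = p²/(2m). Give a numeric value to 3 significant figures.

0.457

T = −(ħ²/2m) d²/dx², so ⟨T⟩ = −(ħ²/2m) ∫ χ*·χ'' dx / ∫|χ|² dx; with m = 1.
Gaussian moments (u = x − x₀): ∫u^(2j)·e^(−2βu²) du = (2j−1)!!/(4β)^j · √(π/(2β)), odd powers integrate to 0; here √(π/(2β)) = 0.88623. Derivatives: χ′ = (ik − 2βu)·χ, χ″ = ((ik − 2βu)² − 2β)·χ; the odd-in-u pieces drop out.
State is unnormalized: ∫|χ|² dx = 0.88623, and ∫χ*·(−ħ²/2m · χ'') dx = 0.40492, so ⟨T⟩ = 0.40492 / 0.88623.
⟨T⟩ = 0.45690.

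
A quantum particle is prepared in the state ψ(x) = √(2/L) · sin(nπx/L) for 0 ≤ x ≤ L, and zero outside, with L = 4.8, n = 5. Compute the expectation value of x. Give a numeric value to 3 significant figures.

2.40

⟨x⟩ = ∫ x·|ψ|² dx (integrals over the domain).
With sin²θ = (1 − cos2θ)/2 on 0 ≤ x ≤ L: ∫sin²(nπx/L) dx = L/2, ∫x·sin²(nπx/L) dx = L²/4, ∫x²·sin²(nπx/L) dx = L³·(1/6 − 1/(4n²π²)); higher powers xᵏ the same way, integrating xᵏ·cos(2nπx/L) by parts.
⟨x⟩ = 2.4000.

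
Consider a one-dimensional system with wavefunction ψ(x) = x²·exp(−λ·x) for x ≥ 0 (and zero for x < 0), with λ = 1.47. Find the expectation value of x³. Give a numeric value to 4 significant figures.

8.264

⟨x³⟩ = ∫ x³·|ψ|² dx / ∫|ψ|² dx (integrals over the domain).
Every integrand reduces to terms xʲ·e^(−2λx) on [0, ∞); use ∫₀^∞ xʲ·e^(−2λx) dx = j!/(2λ)^(j+1).
State is unnormalized: ∫|ψ|² dx = 0.10926, and ∫ψ*·x³·ψ dx = 0.90293, so ⟨x³⟩ = 0.90293 / 0.10926.
⟨x³⟩ = 8.2638.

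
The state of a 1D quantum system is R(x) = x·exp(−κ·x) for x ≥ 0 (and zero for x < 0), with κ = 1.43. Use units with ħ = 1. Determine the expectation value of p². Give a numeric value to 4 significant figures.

p² R = −ħ² d²R/dx²; ⟨p²⟩ = −ħ² ∫ R*·R'' dx / ∫|R|² dx.
Differentiate x·exp(−κ·x) with the product rule; every integrand then reduces to terms xʲ·e^(−2κx) on [0, ∞), with ∫₀^∞ xʲ·e^(−2κx) dx = j!/(2κ)^(j+1).
State is unnormalized: ∫|R|² dx = 0.085493, and ∫R*·(−ħ² R'') dx = 0.17483, so ⟨p²⟩ = 0.17483 / 0.085493.
⟨p²⟩ = 2.0449.

2.045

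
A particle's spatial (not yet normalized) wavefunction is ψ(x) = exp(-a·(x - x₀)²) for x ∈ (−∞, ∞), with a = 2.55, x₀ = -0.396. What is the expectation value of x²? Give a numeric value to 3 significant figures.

⟨x²⟩ = ∫ x²·|ψ|² dx / ∫|ψ|² dx (integrals over the domain).
Gaussian moments (u = x − x₀): ∫u^(2j)·e^(−2au²) du = (2j−1)!!/(4a)^j · √(π/(2a)), odd powers integrate to 0; here √(π/(2a)) = 0.78486.
State is unnormalized: ∫|ψ|² dx = 0.78486, and ∫ψ*·x²·ψ dx = 0.20002, so ⟨x²⟩ = 0.20002 / 0.78486.
⟨x²⟩ = 0.25486.

0.255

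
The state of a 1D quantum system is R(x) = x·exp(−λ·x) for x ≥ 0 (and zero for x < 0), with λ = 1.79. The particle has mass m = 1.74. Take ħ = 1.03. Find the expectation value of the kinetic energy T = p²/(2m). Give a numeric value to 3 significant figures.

0.977

T = −(ħ²/2m) d²/dx², so ⟨T⟩ = −(ħ²/2m) ∫ R*·R'' dx / ∫|R|² dx; with m = 1.74.
Differentiate x·exp(−λ·x) with the product rule; every integrand then reduces to terms xʲ·e^(−2λx) on [0, ∞), with ∫₀^∞ xʲ·e^(−2λx) dx = j!/(2λ)^(j+1).
State is unnormalized: ∫|R|² dx = 0.043589, and ∫R*·(−ħ²/2m · R'') dx = 0.042578, so ⟨T⟩ = 0.042578 / 0.043589.
⟨T⟩ = 0.97679.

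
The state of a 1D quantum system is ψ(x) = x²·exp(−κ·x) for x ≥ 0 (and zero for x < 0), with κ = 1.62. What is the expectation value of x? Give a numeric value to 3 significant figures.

1.54

⟨x⟩ = ∫ x·|ψ|² dx / ∫|ψ|² dx (integrals over the domain).
Every integrand reduces to terms xʲ·e^(−2κx) on [0, ∞); use ∫₀^∞ xʲ·e^(−2κx) dx = j!/(2κ)^(j+1).
State is unnormalized: ∫|ψ|² dx = 0.067218, and ∫ψ*·x·ψ dx = 0.10373, so ⟨x⟩ = 0.10373 / 0.067218.
⟨x⟩ = 1.5432.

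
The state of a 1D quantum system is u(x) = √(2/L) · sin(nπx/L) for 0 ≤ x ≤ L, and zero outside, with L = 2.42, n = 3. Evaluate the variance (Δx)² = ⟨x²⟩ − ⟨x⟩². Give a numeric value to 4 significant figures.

0.4551

Compute ⟨x⟩ and ⟨x²⟩ separately, then (Δx)² = ⟨x²⟩ − ⟨x⟩².
With sin²θ = (1 − cos2θ)/2 on 0 ≤ x ≤ L: ∫sin²(nπx/L) dx = L/2, ∫x·sin²(nπx/L) dx = L²/4, ∫x²·sin²(nπx/L) dx = L³·(1/6 − 1/(4n²π²)); higher powers xᵏ the same way, integrating xᵏ·cos(2nπx/L) by parts.
⟨x⟩ = 1.2100 and ⟨x²⟩ = 1.9192.
(Δx)² = 1.9192 − (1.2100)² = 0.45507.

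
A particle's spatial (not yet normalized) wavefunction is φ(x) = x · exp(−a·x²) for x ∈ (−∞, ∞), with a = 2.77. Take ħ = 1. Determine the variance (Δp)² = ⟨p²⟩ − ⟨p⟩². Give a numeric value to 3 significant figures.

8.31

Compute ⟨p⟩ and ⟨p²⟩ separately; (Δp)² = ⟨p²⟩ − ⟨p⟩².
Expand each integrand as polynomial × e^(−2ax²) and use ∫x^(2j)·e^(−2ax²) dx = (2j−1)!!/(4a)^j · √(π/(2a)), odd powers → 0; here √(π/(2a)) = 0.75304. Differentiate with the product rule, d/dx e^(−ax²) = −2ax·e^(−ax²).
Normalization: ∫|φ|² dx = 0.067964.
⟨p⟩ = 0.0000 and ⟨p²⟩ = 8.3100.
(Δp)² = 8.3100 − (0.0000)² = 8.3100.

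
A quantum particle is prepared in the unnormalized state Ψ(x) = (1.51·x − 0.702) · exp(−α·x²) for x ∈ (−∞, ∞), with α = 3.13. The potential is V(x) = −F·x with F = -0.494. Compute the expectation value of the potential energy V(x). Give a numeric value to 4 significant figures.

⟨V⟩ = ∫ V(x)·|Ψ|² dx / ∫|Ψ|² dx.
Expand each integrand as polynomial × e^(−2αx²) and use ∫x^(2j)·e^(−2αx²) dx = (2j−1)!!/(4α)^j · √(π/(2α)), odd powers → 0; here √(π/(2α)) = 0.70842.
State is unnormalized: ∫|Ψ|² dx = 0.47812, and ∫Ψ*·V(x)·Ψ dx = -0.059259, so ⟨V⟩ = -0.059259 / 0.47812.
⟨V⟩ = -0.12394.

-0.1239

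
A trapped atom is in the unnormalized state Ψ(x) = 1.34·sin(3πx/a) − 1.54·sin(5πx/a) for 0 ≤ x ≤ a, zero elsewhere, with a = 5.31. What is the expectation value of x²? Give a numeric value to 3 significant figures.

⟨x²⟩ = ∫ x²·|Ψ|² dx / ∫|Ψ|² dx (integrals over the domain).
On 0 ≤ x ≤ a (j ≠ l): ∫sin²(jπx/a) dx = a/2, ∫sin(jπx/a)·sin(lπx/a) dx = 0; diagonal moments ∫x·sin²(jπx/a) dx = a²/4, ∫x²·sin²(jπx/a) dx = a³·(1/6 − 1/(4j²π²)); cross terms ∫x·sin(jπx/a)·sin(lπx/a) dx = 0 for j + l even and −4jla²/(π²(j² − l²)²) for j + l odd, ∫x²·sin(jπx/a)·sin(lπx/a) dx = (−1)^(j+l)·4jla³/(π²(j² − l²)²); higher powers the same way via product-to-sum and parts.
State is unnormalized: ∫|Ψ|² dx = 11.064, and ∫Ψ*·x²·Ψ dx = 88.196, so ⟨x²⟩ = 88.196 / 11.064.
⟨x²⟩ = 7.9715.

7.97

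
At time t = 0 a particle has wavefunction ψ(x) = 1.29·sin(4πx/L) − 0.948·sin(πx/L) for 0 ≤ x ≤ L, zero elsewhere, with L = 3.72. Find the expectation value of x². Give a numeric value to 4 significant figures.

4.529

⟨x²⟩ = ∫ x²·|ψ|² dx / ∫|ψ|² dx (integrals over the domain).
On 0 ≤ x ≤ L (j ≠ l): ∫sin²(jπx/L) dx = L/2, ∫sin(jπx/L)·sin(lπx/L) dx = 0; diagonal moments ∫x·sin²(jπx/L) dx = L²/4, ∫x²·sin²(jπx/L) dx = L³·(1/6 − 1/(4j²π²)); cross terms ∫x·sin(jπx/L)·sin(lπx/L) dx = 0 for j + l even and −4jlL²/(π²(j² − l²)²) for j + l odd, ∫x²·sin(jπx/L)·sin(lπx/L) dx = (−1)^(j+l)·4jlL³/(π²(j² − l²)²); higher powers the same way via product-to-sum and parts.
State is unnormalized: ∫|ψ|² dx = 4.7668, and ∫ψ*·x²·ψ dx = 21.588, so ⟨x²⟩ = 21.588 / 4.7668.
⟨x²⟩ = 4.5288.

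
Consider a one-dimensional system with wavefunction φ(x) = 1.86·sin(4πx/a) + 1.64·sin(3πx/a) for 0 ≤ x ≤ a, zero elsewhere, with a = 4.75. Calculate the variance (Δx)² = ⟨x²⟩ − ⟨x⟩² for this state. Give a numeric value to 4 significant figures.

0.9093

Compute ⟨x⟩ and ⟨x²⟩ separately, then (Δx)² = ⟨x²⟩ − ⟨x⟩².
On 0 ≤ x ≤ a (j ≠ l): ∫sin²(jπx/a) dx = a/2, ∫sin(jπx/a)·sin(lπx/a) dx = 0; diagonal moments ∫x·sin²(jπx/a) dx = a²/4, ∫x²·sin²(jπx/a) dx = a³·(1/6 − 1/(4j²π²)); cross terms ∫x·sin(jπx/a)·sin(lπx/a) dx = 0 for j + l even and −4jla²/(π²(j² − l²)²) for j + l odd, ∫x²·sin(jπx/a)·sin(lπx/a) dx = (−1)^(j+l)·4jla³/(π²(j² − l²)²); higher powers the same way via product-to-sum and parts.
Normalization: ∫|φ|² dx = 14.604.
⟨x⟩ = 1.4395 and ⟨x²⟩ = 2.9815.
(Δx)² = 2.9815 − (1.4395)² = 0.90933.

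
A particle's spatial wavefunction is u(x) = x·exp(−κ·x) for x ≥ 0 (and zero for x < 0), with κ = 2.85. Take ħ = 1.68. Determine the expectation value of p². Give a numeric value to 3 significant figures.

22.9

p² u = −ħ² d²u/dx²; ⟨p²⟩ = −ħ² ∫ u*·u'' dx / ∫|u|² dx.
Differentiate x·exp(−κ·x) with the product rule; every integrand then reduces to terms xʲ·e^(−2κx) on [0, ∞), with ∫₀^∞ xʲ·e^(−2κx) dx = j!/(2κ)^(j+1).
State is unnormalized: ∫|u|² dx = 0.010800, and ∫u*·(−ħ² u'') dx = 0.24758, so ⟨p²⟩ = 0.24758 / 0.010800.
⟨p²⟩ = 22.925.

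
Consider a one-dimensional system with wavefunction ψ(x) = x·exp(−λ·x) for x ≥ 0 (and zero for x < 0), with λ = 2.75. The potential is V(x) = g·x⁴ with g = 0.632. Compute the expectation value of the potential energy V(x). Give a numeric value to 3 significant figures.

⟨V⟩ = ∫ V(x)·|ψ|² dx / ∫|ψ|² dx.
Every integrand reduces to terms xʲ·e^(−2λx) on [0, ∞); use ∫₀^∞ xʲ·e^(−2λx) dx = j!/(2λ)^(j+1).
State is unnormalized: ∫|ψ|² dx = 0.012021, and ∫ψ*·V(x)·ψ dx = 0.0029889, so ⟨V⟩ = 0.0029889 / 0.012021.
⟨V⟩ = 0.24864.

0.249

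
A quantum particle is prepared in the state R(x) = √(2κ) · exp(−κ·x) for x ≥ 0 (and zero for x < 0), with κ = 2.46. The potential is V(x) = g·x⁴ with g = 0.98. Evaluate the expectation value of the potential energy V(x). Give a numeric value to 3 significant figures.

0.0401

⟨V⟩ = ∫ V(x)·|R|² dx.
Every integrand reduces to terms xʲ·e^(−2κx) on [0, ∞); use ∫₀^∞ xʲ·e^(−2κx) dx = j!/(2κ)^(j+1).
⟨V⟩ = 0.040140.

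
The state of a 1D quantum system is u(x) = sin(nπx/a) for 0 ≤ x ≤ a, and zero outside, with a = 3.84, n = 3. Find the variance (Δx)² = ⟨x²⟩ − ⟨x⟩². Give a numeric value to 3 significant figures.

1.15

Compute ⟨x⟩ and ⟨x²⟩ separately, then (Δx)² = ⟨x²⟩ − ⟨x⟩².
With sin²θ = (1 − cos2θ)/2 on 0 ≤ x ≤ a: ∫sin²(nπx/a) dx = a/2, ∫x·sin²(nπx/a) dx = a²/4, ∫x²·sin²(nπx/a) dx = a³·(1/6 − 1/(4n²π²)); higher powers xᵏ the same way, integrating xᵏ·cos(2nπx/a) by parts.
Normalization: ∫|u|² dx = 1.9200.
⟨x⟩ = 1.9200 and ⟨x²⟩ = 4.8322.
(Δx)² = 4.8322 − (1.9200)² = 1.1458.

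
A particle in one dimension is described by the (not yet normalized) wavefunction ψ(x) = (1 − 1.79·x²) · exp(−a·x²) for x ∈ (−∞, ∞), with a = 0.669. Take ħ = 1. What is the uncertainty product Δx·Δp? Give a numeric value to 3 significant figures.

Δx = √(⟨x²⟩−⟨x⟩²), Δp = √(⟨p²⟩−⟨p⟩²).
Expand each integrand as polynomial × e^(−2ax²) and use ∫x^(2j)·e^(−2ax²) dx = (2j−1)!!/(4a)^j · √(π/(2a)), odd powers → 0; here √(π/(2a)) = 1.5323. Differentiate with the product rule, d/dx e^(−ax²) = −2ax·e^(−ax²).
Normalization: ∫|ψ|² dx = 1.5392.
⟨x⟩ = 0.0000, ⟨x²⟩ = 1.3758 ⇒ Δx = 1.1729.
⟨p⟩ = 0.0000, ⟨p²⟩ = 3.6430 ⇒ Δp = 1.9087.
Δx·Δp = 2.2387.

2.24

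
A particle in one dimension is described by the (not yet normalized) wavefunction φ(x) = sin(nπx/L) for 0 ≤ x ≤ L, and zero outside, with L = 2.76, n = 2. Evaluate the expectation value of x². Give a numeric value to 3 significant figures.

⟨x²⟩ = ∫ x²·|φ|² dx / ∫|φ|² dx (integrals over the domain).
With sin²θ = (1 − cos2θ)/2 on 0 ≤ x ≤ L: ∫sin²(nπx/L) dx = L/2, ∫x·sin²(nπx/L) dx = L²/4, ∫x²·sin²(nπx/L) dx = L³·(1/6 − 1/(4n²π²)); higher powers xᵏ the same way, integrating xᵏ·cos(2nπx/L) by parts.
State is unnormalized: ∫|φ|² dx = 1.3800, and ∫φ*·x²·φ dx = 3.3710, so ⟨x²⟩ = 3.3710 / 1.3800.
⟨x²⟩ = 2.4427.

2.44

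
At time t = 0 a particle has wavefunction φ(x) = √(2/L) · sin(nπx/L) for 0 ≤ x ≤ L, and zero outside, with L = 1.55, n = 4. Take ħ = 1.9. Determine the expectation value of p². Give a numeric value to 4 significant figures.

237.3

p² φ = −ħ² d²φ/dx²; ⟨p²⟩ = −ħ² ∫ φ*·φ'' dx.
d/dx sin(nπx/L) = (nπ/L)·cos(nπx/L) and d²/dx² sin(nπx/L) = −(nπ/L)²·sin(nπx/L); on 0 ≤ x ≤ L, ∫sin²(nπx/L) dx = L/2 and ∫sin(nπx/L)·cos(nπx/L) dx = 0.
⟨p²⟩ = 237.28.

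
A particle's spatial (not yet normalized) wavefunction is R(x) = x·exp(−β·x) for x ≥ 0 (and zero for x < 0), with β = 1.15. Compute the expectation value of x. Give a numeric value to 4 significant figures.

1.304

⟨x⟩ = ∫ x·|R|² dx / ∫|R|² dx (integrals over the domain).
Every integrand reduces to terms xʲ·e^(−2βx) on [0, ∞); use ∫₀^∞ xʲ·e^(−2βx) dx = j!/(2β)^(j+1).
State is unnormalized: ∫|R|² dx = 0.16438, and ∫R*·x·R dx = 0.21441, so ⟨x⟩ = 0.21441 / 0.16438.
⟨x⟩ = 1.3043.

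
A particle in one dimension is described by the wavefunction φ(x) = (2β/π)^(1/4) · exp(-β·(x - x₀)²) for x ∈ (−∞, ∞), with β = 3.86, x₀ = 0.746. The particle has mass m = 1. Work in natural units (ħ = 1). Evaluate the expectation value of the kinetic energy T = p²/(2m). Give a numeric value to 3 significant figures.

1.93

T = −(ħ²/2m) d²/dx², so ⟨T⟩ = −(ħ²/2m) ∫ φ*·φ'' dx; with m = 1.
Gaussian moments (u = x − x₀): ∫u^(2j)·e^(−2βu²) du = (2j−1)!!/(4β)^j · √(π/(2β)), odd powers integrate to 0; here √(π/(2β)) = 0.63792. Derivatives: d/dx e^(−βu²) = −2βu·e^(−βu²), d²/dx² e^(−βu²) = (4β²u² − 2β)·e^(−βu²).
⟨T⟩ = 1.9300.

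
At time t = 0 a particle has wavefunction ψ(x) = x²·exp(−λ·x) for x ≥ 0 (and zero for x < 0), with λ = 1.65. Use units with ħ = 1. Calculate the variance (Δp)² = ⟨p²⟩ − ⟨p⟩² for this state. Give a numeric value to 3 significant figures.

Compute ⟨p⟩ and ⟨p²⟩ separately; (Δp)² = ⟨p²⟩ − ⟨p⟩².
Differentiate x²·exp(−λ·x) with the product rule; every integrand then reduces to terms xʲ·e^(−2λx) on [0, ∞), with ∫₀^∞ xʲ·e^(−2λx) dx = j!/(2λ)^(j+1).
Normalization: ∫|ψ|² dx = 0.061326.
⟨p⟩ = 0.0000 and ⟨p²⟩ = 0.90750.
(Δp)² = 0.90750 − (0.0000)² = 0.90750.

0.908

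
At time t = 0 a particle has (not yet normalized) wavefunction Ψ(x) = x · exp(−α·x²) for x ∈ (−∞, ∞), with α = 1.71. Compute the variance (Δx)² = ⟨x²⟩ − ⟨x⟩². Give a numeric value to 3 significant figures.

0.439

Compute ⟨x⟩ and ⟨x²⟩ separately, then (Δx)² = ⟨x²⟩ − ⟨x⟩².
Expand each integrand as polynomial × e^(−2αx²) and use ∫x^(2j)·e^(−2αx²) dx = (2j−1)!!/(4α)^j · √(π/(2α)), odd powers → 0; here √(π/(2α)) = 0.95843.
Normalization: ∫|Ψ|² dx = 0.14012.
⟨x⟩ = 0.0000 and ⟨x²⟩ = 0.43860.
(Δx)² = 0.43860 − (0.0000)² = 0.43860.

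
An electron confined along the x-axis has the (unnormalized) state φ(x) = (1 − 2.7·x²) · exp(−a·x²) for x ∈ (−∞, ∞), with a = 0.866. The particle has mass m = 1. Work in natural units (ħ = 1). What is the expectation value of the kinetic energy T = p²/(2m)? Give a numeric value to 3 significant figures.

T = −(ħ²/2m) d²/dx², so ⟨T⟩ = −(ħ²/2m) ∫ φ*·φ'' dx / ∫|φ|² dx; with m = 1.
Expand each integrand as polynomial × e^(−2ax²) and use ∫x^(2j)·e^(−2ax²) dx = (2j−1)!!/(4a)^j · √(π/(2a)), odd powers → 0; here √(π/(2a)) = 1.3468. Differentiate with the product rule, d/dx e^(−ax²) = −2ax·e^(−ax²).
State is unnormalized: ∫|φ|² dx = 1.7020, and ∫φ*·(−ħ²/2m · φ'') dx = 3.9723, so ⟨T⟩ = 3.9723 / 1.7020.
⟨T⟩ = 2.3339.

2.33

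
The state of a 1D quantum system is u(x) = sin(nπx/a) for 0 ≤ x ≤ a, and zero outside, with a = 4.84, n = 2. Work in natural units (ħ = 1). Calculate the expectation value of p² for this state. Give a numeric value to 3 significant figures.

p² u = −ħ² d²u/dx²; ⟨p²⟩ = −ħ² ∫ u*·u'' dx / ∫|u|² dx.
d/dx sin(nπx/a) = (nπ/a)·cos(nπx/a) and d²/dx² sin(nπx/a) = −(nπ/a)²·sin(nπx/a); on 0 ≤ x ≤ a, ∫sin²(nπx/a) dx = a/2 and ∫sin(nπx/a)·cos(nπx/a) dx = 0.
State is unnormalized: ∫|u|² dx = 2.4200, and ∫u*·(−ħ² u'') dx = 4.0783, so ⟨p²⟩ = 4.0783 / 2.4200.
⟨p²⟩ = 1.6853.

1.69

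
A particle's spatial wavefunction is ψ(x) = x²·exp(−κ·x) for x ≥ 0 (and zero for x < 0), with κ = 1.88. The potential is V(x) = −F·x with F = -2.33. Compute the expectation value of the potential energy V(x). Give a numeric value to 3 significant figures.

⟨V⟩ = ∫ V(x)·|ψ|² dx / ∫|ψ|² dx.
Every integrand reduces to terms xʲ·e^(−2κx) on [0, ∞); use ∫₀^∞ xʲ·e^(−2κx) dx = j!/(2κ)^(j+1).
State is unnormalized: ∫|ψ|² dx = 0.031935, and ∫ψ*·V(x)·ψ dx = 0.098949, so ⟨V⟩ = 0.098949 / 0.031935.
⟨V⟩ = 3.0984.

3.10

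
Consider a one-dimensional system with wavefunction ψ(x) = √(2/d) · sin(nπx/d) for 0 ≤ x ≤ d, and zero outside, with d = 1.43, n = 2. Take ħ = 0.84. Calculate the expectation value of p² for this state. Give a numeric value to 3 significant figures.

p² ψ = −ħ² d²ψ/dx²; ⟨p²⟩ = −ħ² ∫ ψ*·ψ'' dx.
d/dx sin(nπx/d) = (nπ/d)·cos(nπx/d) and d²/dx² sin(nπx/d) = −(nπ/d)²·sin(nπx/d); on 0 ≤ x ≤ d, ∫sin²(nπx/d) dx = d/2 and ∫sin(nπx/d)·cos(nπx/d) dx = 0.
⟨p²⟩ = 13.622.

13.6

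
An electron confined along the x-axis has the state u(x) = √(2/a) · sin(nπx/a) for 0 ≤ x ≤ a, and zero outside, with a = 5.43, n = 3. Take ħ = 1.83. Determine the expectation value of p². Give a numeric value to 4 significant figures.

p² u = −ħ² d²u/dx²; ⟨p²⟩ = −ħ² ∫ u*·u'' dx.
d/dx sin(nπx/a) = (nπ/a)·cos(nπx/a) and d²/dx² sin(nπx/a) = −(nπ/a)²·sin(nπx/a); on 0 ≤ x ≤ a, ∫sin²(nπx/a) dx = a/2 and ∫sin(nπx/a)·cos(nπx/a) dx = 0.
⟨p²⟩ = 10.089.

10.09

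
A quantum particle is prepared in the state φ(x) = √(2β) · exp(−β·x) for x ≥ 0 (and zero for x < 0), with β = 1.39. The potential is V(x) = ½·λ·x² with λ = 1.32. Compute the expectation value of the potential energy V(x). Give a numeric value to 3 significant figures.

0.171

⟨V⟩ = ∫ V(x)·|φ|² dx.
Every integrand reduces to terms xʲ·e^(−2βx) on [0, ∞); use ∫₀^∞ xʲ·e^(−2βx) dx = j!/(2β)^(j+1).
⟨V⟩ = 0.17080.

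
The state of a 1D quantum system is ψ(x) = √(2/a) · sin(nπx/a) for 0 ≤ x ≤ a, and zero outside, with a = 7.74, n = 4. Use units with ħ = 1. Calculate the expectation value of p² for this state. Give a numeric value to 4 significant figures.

2.636

p² ψ = −ħ² d²ψ/dx²; ⟨p²⟩ = −ħ² ∫ ψ*·ψ'' dx.
d/dx sin(nπx/a) = (nπ/a)·cos(nπx/a) and d²/dx² sin(nπx/a) = −(nπ/a)²·sin(nπx/a); on 0 ≤ x ≤ a, ∫sin²(nπx/a) dx = a/2 and ∫sin(nπx/a)·cos(nπx/a) dx = 0.
⟨p²⟩ = 2.6360.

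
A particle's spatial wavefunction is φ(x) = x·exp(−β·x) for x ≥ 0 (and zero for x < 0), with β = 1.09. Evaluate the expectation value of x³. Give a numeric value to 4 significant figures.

5.791

⟨x³⟩ = ∫ x³·|φ|² dx / ∫|φ|² dx (integrals over the domain).
Every integrand reduces to terms xʲ·e^(−2βx) on [0, ∞); use ∫₀^∞ xʲ·e^(−2βx) dx = j!/(2β)^(j+1).
State is unnormalized: ∫|φ|² dx = 0.19305, and ∫φ*·x³·φ dx = 1.1180, so ⟨x³⟩ = 1.1180 / 0.19305.
⟨x³⟩ = 5.7914.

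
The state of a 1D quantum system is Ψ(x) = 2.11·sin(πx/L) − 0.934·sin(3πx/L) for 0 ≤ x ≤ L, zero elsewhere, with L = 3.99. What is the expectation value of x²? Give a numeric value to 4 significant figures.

4.170

⟨x²⟩ = ∫ x²·|Ψ|² dx / ∫|Ψ|² dx (integrals over the domain).
On 0 ≤ x ≤ L (j ≠ l): ∫sin²(jπx/L) dx = L/2, ∫sin(jπx/L)·sin(lπx/L) dx = 0; diagonal moments ∫x·sin²(jπx/L) dx = L²/4, ∫x²·sin²(jπx/L) dx = L³·(1/6 − 1/(4j²π²)); cross terms ∫x·sin(jπx/L)·sin(lπx/L) dx = 0 for j + l even and −4jlL²/(π²(j² − l²)²) for j + l odd, ∫x²·sin(jπx/L)·sin(lπx/L) dx = (−1)^(j+l)·4jlL³/(π²(j² − l²)²); higher powers the same way via product-to-sum and parts.
State is unnormalized: ∫|Ψ|² dx = 10.622, and ∫Ψ*·x²·Ψ dx = 44.293, so ⟨x²⟩ = 44.293 / 10.622.
⟨x²⟩ = 4.1699.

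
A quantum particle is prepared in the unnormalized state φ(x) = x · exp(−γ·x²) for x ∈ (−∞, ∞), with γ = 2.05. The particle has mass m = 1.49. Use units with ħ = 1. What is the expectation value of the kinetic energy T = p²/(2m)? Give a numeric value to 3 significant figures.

2.06

T = −(ħ²/2m) d²/dx², so ⟨T⟩ = −(ħ²/2m) ∫ φ*·φ'' dx / ∫|φ|² dx; with m = 1.49.
Expand each integrand as polynomial × e^(−2γx²) and use ∫x^(2j)·e^(−2γx²) dx = (2j−1)!!/(4γ)^j · √(π/(2γ)), odd powers → 0; here √(π/(2γ)) = 0.87535. Differentiate with the product rule, d/dx e^(−γx²) = −2γx·e^(−γx²).
State is unnormalized: ∫|φ|² dx = 0.10675, and ∫φ*·(−ħ²/2m · φ'') dx = 0.22031, so ⟨T⟩ = 0.22031 / 0.10675.
⟨T⟩ = 2.0638.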